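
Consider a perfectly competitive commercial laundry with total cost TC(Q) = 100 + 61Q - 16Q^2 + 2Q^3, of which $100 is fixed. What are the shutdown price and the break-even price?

AVC = 61 - 16Q + 2Q^2; minimized at Q = 4, giving min AVC = $29. That is the shutdown price.
ATC = 100/Q + 61 - 16Q + 2Q^2. Setting dATC/dQ = −100/Q^2 − 16 + 4Q = 0 gives Q = 5 (since 4·5^3 − 16·5^2 = 100).
min ATC = 100/5 + 61 − 16·5 + 2·5^2 = $51. That is the break-even price.
Between these two prices the firm operates at a loss; above $51 it earns a profit.

Shutdown price = $29; break-even price = $51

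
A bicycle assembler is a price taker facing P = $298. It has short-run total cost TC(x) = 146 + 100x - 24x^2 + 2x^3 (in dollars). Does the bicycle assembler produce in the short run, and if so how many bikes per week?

Produce at x = 11

From TC, MC = TC'(x) = 100 - 48x + 6x^2 and AVC = VC/x = 100 - 24x + 2x^2.
The AVC parabola has its vertex at x = 24/4 = 6, where AVC = 100 - 24·6 + 2·6^2 = $28.
Because $298 ≥ $28, revenue can cover variable cost; the firm operates.
P = MC gives -198 - 48x + 6x^2 = 0, with roots -3 and 11. Take the larger (rising MC): x* = 11.
Check: AVC at x = 11 is $78 ≤ P, so revenue covers variable cost.
Profit = P·x − TC = 298·11 − 1004 = $2274.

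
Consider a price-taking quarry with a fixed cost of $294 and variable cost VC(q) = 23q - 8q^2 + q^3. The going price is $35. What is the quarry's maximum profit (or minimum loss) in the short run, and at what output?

Profit = -$150 at q = 6

AVC = 23 - 8q + q^2 has its minimum $7 at q = 4; price $35 clears that bar, so the firm operates.
With MC = 23 - 16q + 3q^2, P = MC on the upward-sloping part at q* = 6.
TR = 35·6 = 210. TC = 294 + 66 = 360. Profit = 210 − 360 = -$150.
That loss of $150 beats the $294 the firm would lose by shutting down; producing recovers $144 of fixed cost.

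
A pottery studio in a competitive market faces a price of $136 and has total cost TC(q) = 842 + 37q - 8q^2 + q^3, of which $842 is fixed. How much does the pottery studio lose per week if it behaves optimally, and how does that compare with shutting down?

Profit = -$32 at q = 9

AVC = 37 - 8q + q^2; min AVC = $21 at q = 4. Since P = $136 ≥ min AVC, the firm produces.
MC = 37 - 16q + 3q^2. Setting P = MC and taking the root on the rising branch gives q* = 9.
TR = 136·9 = 1224. TC = 842 + 414 = 1256. Profit = 1224 − 1256 = -$32.
That loss of $32 beats the $842 the firm would lose by shutting down; producing recovers $810 of fixed cost.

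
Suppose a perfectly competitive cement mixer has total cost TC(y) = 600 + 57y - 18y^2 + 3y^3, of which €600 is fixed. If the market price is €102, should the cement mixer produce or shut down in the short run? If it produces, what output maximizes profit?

Produce at y = 5

Variable cost is VC = 57y - 18y^2 + 3y^3, so AVC = VC/y = 57 - 18y + 3y^2 and MC = dTC/dy = 57 - 36y + 9y^2.
AVC is minimized where dAVC/dy = -18 + 6y = 0, at y = 3; min AVC = 57 - 18·3 + 3·3^2 = €30.
Because €102 ≥ €30, revenue can cover variable cost; the firm operates.
Set P = MC: 102 = 57 - 36y + 9y^2 → -45 - 36y + 9y^2 = 0. The roots are y = -1 and y = 5; the profit-maximizing output is on the rising part of MC, so y* = 5.
Check: AVC at y = 5 is €42 ≤ P, so revenue covers variable cost.
Profit = P·y − TC = 102·5 − 810 = -€300, a loss, but smaller than the €600 fixed cost the firm would lose by shutting down.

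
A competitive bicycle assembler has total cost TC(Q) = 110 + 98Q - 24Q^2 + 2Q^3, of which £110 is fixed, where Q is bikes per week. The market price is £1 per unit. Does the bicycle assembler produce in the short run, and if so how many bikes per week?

Strip out fixed cost: VC = 98Q - 24Q^2 + 2Q^3. Then AVC = 98 - 24Q + 2Q^2 and MC = 98 - 48Q + 6Q^2.
The AVC parabola has its vertex at Q = 24/4 = 6, where AVC = 98 - 24·6 + 2·6^2 = £26.
With P < min AVC (£1 < £26), every unit sold adds to the loss.
Shutting down limits the loss to fixed cost, £110.

Shut down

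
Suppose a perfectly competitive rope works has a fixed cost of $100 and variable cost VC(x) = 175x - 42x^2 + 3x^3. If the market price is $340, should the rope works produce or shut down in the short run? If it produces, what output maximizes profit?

Produce at x = 11

Variable cost is VC = 175x - 42x^2 + 3x^3, so AVC = VC/x = 175 - 42x + 3x^2 and MC = dTC/dx = 175 - 84x + 9x^2.
AVC is minimized where dAVC/dx = -42 + 6x = 0, at x = 7; min AVC = 175 - 42·7 + 3·7^2 = $28.
Since P = $340 ≥ min AVC = $28, price covers variable cost and the firm should produce.
Set P = MC: 340 = 175 - 84x + 9x^2 → -165 - 84x + 9x^2 = 0. The roots are x = -5/3 and x = 11; the profit-maximizing output is on the rising part of MC, so x* = 11.
Check: AVC at x = 11 is $76 ≤ P, so revenue covers variable cost.
Profit = P·x − TC = 340·11 − 936 = $2804.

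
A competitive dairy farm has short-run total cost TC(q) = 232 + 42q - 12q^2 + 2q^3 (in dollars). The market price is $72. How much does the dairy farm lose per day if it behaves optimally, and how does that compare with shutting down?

AVC = 42 - 12q + 2q^2 has its minimum $24 at q = 3; price $72 clears that bar, so the firm operates.
With MC = 42 - 24q + 6q^2, P = MC on the upward-sloping part at q* = 5.
TR = 72·5 = 360. TC = 232 + 160 = 392. Profit = 360 − 392 = -$32.
That loss of $32 beats the $232 the firm would lose by shutting down; producing recovers $200 of fixed cost.

Profit = -$32 at q = 5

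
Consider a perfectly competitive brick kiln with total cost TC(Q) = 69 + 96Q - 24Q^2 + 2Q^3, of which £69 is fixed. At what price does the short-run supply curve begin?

£24 per unit

Short-run supply begins at min AVC. From VC = 96Q - 24Q^2 + 2Q^3, AVC = 96 - 24Q + 2Q^2.
dAVC/dQ = -24 + 4Q = 0 gives Q = 6. min AVC = 96 - 24·6 + 2·6^2 = 24.
The firm shuts down for any P below £24.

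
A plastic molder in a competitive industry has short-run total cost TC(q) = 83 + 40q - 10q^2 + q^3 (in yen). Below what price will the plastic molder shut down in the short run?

¥15 per unit

The firm shuts down when price falls below the minimum of average variable cost. AVC = VC/q = 40 - 10q + q^2.
At the minimum of AVC, MC = AVC. MC = 40 - 20q + 3q^2; setting MC = AVC gives 2q^2 - 10q = 0, so q = 5. min AVC = 15.
For P < ¥15 the firm produces nothing.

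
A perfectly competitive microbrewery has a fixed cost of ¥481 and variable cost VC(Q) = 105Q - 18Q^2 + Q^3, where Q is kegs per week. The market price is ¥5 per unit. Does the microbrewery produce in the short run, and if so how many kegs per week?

Strip out fixed cost: VC = 105Q - 18Q^2 + Q^3. Then AVC = 105 - 18Q + Q^2 and MC = 105 - 36Q + 3Q^2.
The AVC parabola has its vertex at Q = 18/2 = 9, where AVC = 105 - 18·9 + 9^2 = ¥24.
P = ¥5 lies below min AVC = ¥24; no output level covers variable cost.
Best response: produce nothing and absorb the ¥481 fixed cost.

Shut down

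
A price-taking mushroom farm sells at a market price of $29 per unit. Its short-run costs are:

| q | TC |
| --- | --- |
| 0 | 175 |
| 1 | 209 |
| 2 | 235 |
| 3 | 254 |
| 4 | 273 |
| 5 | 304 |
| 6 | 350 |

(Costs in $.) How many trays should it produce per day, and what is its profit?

Profit at each row (π = 29q − TC): q=0: -175; q=1: -180; q=2: -177; q=3: -167; q=4: -157; q=5: -159; q=6: -176.
Profit is maximized at q = 4. AVC there is 98/4 = $24.50 ≤ P, so producing beats shutting down (which would give -$175).

q = 4; profit = -$157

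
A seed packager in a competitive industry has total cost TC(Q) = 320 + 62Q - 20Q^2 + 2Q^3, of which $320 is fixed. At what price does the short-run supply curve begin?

Short-run supply begins at min AVC. From VC = 62Q - 20Q^2 + 2Q^3, AVC = 62 - 20Q + 2Q^2.
At the minimum of AVC, MC = AVC. MC = 62 - 40Q + 6Q^2; setting MC = AVC gives 4Q^2 - 20Q = 0, so Q = 5. min AVC = 12.
For P < $12 the firm produces nothing.

$12 per unit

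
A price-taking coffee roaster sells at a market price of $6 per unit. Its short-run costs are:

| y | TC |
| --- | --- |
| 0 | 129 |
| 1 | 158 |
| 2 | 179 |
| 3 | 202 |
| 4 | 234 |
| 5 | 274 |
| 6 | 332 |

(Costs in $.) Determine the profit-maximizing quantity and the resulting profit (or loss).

Tabulate TR − TC: y=0: -129; y=1: -152; y=2: -167; y=3: -184; y=4: -210; y=5: -244; y=6: -296.
Profit is highest at y = 0. Equivalently, the lowest AVC in the table is 73/3 ≈ $24.33 at y = 3, and P = $6 falls below it — price never covers variable cost, so the firm shuts down and loses only its fixed cost.

y = 0 (shut down); profit = -$129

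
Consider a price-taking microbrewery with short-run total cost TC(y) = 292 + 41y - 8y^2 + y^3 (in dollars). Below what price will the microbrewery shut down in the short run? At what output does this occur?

Short-run supply begins at min AVC. From VC = 41y - 8y^2 + y^3, AVC = 41 - 8y + y^2.
dAVC/dy = -8 + 2y = 0 gives y = 4. min AVC = 41 - 8·4 + 4^2 = 25.
So the shutdown price is $25.

$25 per unit, at y = 4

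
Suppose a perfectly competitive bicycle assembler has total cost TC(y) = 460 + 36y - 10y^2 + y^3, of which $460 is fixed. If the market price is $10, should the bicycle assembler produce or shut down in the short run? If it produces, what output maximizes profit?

Shut down

From TC, MC = TC'(y) = 36 - 20y + 3y^2 and AVC = VC/y = 36 - 10y + y^2.
AVC hits its minimum where MC = AVC, at y = 5, giving min AVC = 36 - 10·5 + 5^2 = $11.
P = $10 lies below min AVC = $11; no output level covers variable cost.
Shutting down limits the loss to fixed cost, $460.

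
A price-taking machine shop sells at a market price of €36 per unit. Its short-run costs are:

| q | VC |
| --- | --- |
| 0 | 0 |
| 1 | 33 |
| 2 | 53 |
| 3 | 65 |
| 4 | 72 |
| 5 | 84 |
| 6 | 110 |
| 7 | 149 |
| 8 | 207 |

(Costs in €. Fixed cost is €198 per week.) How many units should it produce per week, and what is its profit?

Tabulate TR − TC: q=0: -198; q=1: -195; q=2: -179; q=3: -155; q=4: -126; q=5: -102; q=6: -92; q=7: -95; q=8: -117.
Profit is maximized at q = 6. AVC there is 110/6 = €18.33 ≤ P, so producing beats shutting down (which would give -€198).

q = 6; profit = -€92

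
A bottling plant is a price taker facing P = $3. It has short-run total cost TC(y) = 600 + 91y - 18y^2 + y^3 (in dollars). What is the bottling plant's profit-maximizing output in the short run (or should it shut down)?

Shut down

Strip out fixed cost: VC = 91y - 18y^2 + y^3. Then AVC = 91 - 18y + y^2 and MC = 91 - 36y + 3y^2.
AVC hits its minimum where MC = AVC, at y = 9, giving min AVC = 91 - 18·9 + 9^2 = $10.
Since P = $3 < min AVC = $10, price fails to cover variable cost at any output.
The firm minimizes its loss by shutting down and losing only its fixed cost of $600.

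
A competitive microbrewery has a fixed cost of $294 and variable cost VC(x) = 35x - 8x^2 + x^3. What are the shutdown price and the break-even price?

AVC = 35 - 8x + x^2; minimized at x = 4, giving min AVC = $19. That is the shutdown price.
ATC = 294/x + 35 - 8x + x^2. Setting dATC/dx = −294/x^2 − 8 + 2x = 0 gives x = 7 (since 2·7^3 − 8·7^2 = 294).
min ATC = 294/7 + 35 − 8·7 + 7^2 = $70. That is the break-even price.
For $19 ≤ P < $70 the firm produces at a loss; below $19 it shuts down.

Shutdown price = $19; break-even price = $70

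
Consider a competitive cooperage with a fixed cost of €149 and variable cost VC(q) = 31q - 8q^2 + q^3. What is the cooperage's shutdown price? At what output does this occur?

€15 per unit, at q = 4

Short-run supply begins at min AVC. From VC = 31q - 8q^2 + q^3, AVC = 31 - 8q + q^2.
At the minimum of AVC, MC = AVC. MC = 31 - 16q + 3q^2; setting MC = AVC gives 2q^2 - 8q = 0, so q = 4. min AVC = 15.
The firm shuts down for any P below €15.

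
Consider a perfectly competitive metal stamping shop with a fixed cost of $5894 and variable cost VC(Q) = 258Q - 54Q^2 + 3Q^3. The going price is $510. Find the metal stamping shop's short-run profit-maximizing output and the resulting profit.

AVC = 258 - 54Q + 3Q^2 has its minimum $15 at Q = 9; price $510 clears that bar, so the firm operates.
With MC = 258 - 108Q + 9Q^2, P = MC on the upward-sloping part at Q* = 14.
TR = 510·14 = 7140. TC = 5894 + 1260 = 7154. Profit = 7140 − 7154 = -$14.
By producing, the firm covers all variable cost plus $5880 of fixed cost; shutting down would lose the full $5894.

Profit = -$14 at Q = 14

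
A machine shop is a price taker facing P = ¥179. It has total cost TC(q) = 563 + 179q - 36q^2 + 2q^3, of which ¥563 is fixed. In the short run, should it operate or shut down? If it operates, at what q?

Variable cost is VC = 179q - 36q^2 + 2q^3, so AVC = VC/q = 179 - 36q + 2q^2 and MC = dTC/dq = 179 - 72q + 6q^2.
AVC is minimized where dAVC/dq = -36 + 4q = 0, at q = 9; min AVC = 179 - 36·9 + 2·9^2 = ¥17.
Since P = ¥179 ≥ min AVC = ¥17, price covers variable cost and the firm should produce.
Set P = MC: 179 = 179 - 72q + 6q^2 → -72q + 6q^2 = 0. The roots are q = 0 and q = 12; the profit-maximizing output is on the rising part of MC, so q* = 12.
Check: AVC at q = 12 is ¥35 ≤ P, so revenue covers variable cost.
Profit = P·q − TC = 179·12 − 983 = ¥1165.

Produce at q = 12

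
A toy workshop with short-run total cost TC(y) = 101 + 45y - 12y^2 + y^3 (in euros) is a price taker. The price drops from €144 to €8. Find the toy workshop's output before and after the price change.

Output falls from 11 to 0 (the firm shuts down)

MC = 45 - 24y + 3y^2; the shutdown threshold is min AVC = €9 (at y = 6).
With P = €144 above the shutdown price, P = MC gives y = 11.
At P = €8 < min AVC = €9, price no longer covers variable cost at any output, so the firm shuts down: y = 0.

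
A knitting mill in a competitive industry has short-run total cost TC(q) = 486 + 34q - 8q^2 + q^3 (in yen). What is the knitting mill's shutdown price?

¥18 per unit

Short-run supply begins at min AVC. From VC = 34q - 8q^2 + q^3, AVC = 34 - 8q + q^2.
dAVC/dq = -8 + 2q = 0 gives q = 4. min AVC = 34 - 8·4 + 4^2 = 18.
For P < ¥18 the firm produces nothing.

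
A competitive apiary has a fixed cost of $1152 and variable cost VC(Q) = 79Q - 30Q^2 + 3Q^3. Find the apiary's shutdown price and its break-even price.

Shutdown price = $4; break-even price = $175

Shutdown price = min AVC. AVC = 79 - 30Q + 3Q^2, with vertex at Q = 5 and minimum $4.
ATC = 1152/Q + 79 - 30Q + 3Q^2. Setting dATC/dQ = −1152/Q^2 − 30 + 6Q = 0 gives Q = 8 (since 6·8^3 − 30·8^2 = 1152).
min ATC = 1152/8 + 79 − 30·8 + 3·8^2 = $175. That is the break-even price.
For $4 ≤ P < $175 the firm produces at a loss; below $4 it shuts down.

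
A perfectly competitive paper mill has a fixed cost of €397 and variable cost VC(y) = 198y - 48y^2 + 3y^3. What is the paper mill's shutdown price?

The shutdown price is the minimum of AVC. VC = 198y - 48y^2 + 3y^3, so AVC = 198 - 48y + 3y^2.
At the minimum of AVC, MC = AVC. MC = 198 - 96y + 9y^2; setting MC = AVC gives 6y^2 - 48y = 0, so y = 8. min AVC = 6.
The firm shuts down for any P below €6.

€6 per unit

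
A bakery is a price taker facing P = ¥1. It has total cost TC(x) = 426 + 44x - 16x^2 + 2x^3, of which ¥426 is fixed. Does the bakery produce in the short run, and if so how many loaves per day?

Shut down

Variable cost is VC = 44x - 16x^2 + 2x^3, so AVC = VC/x = 44 - 16x + 2x^2 and MC = dTC/dx = 44 - 32x + 6x^2.
AVC is minimized where dAVC/dx = -16 + 4x = 0, at x = 4; min AVC = 44 - 16·4 + 2·4^2 = ¥12.
With P < min AVC (¥1 < ¥12), every unit sold adds to the loss.
Shutting down limits the loss to fixed cost, ¥426.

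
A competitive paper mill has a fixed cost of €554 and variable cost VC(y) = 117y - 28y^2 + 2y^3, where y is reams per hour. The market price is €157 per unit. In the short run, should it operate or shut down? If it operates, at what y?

Produce at y = 10

From TC, MC = TC'(y) = 117 - 56y + 6y^2 and AVC = VC/y = 117 - 28y + 2y^2.
The AVC parabola has its vertex at y = 28/4 = 7, where AVC = 117 - 28·7 + 2·7^2 = €19.
Because €157 ≥ €19, revenue can cover variable cost; the firm operates.
Set P = MC: 157 = 117 - 56y + 6y^2 → -40 - 56y + 6y^2 = 0. The roots are y = -2/3 and y = 10; the profit-maximizing output is on the rising part of MC, so y* = 10.
Check: AVC at y = 10 is €37 ≤ P, so revenue covers variable cost.
Profit = P·y − TC = 157·10 − 924 = €646.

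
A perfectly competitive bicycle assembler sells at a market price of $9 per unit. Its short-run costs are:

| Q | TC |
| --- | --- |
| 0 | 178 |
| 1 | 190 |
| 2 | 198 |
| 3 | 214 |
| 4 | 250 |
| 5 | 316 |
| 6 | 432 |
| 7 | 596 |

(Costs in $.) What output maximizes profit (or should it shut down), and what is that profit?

Q = 0 (shut down); profit = -$178

Compute π = P·Q − TC at each output: Q=0: -178; Q=1: -181; Q=2: -180; Q=3: -187; Q=4: -214; Q=5: -271; Q=6: -378; Q=7: -533.
Profit is highest at Q = 0. Equivalently, the lowest AVC in the table is 20/2 ≈ $10 at Q = 2, and P = $9 falls below it — price never covers variable cost, so the firm shuts down and loses only its fixed cost.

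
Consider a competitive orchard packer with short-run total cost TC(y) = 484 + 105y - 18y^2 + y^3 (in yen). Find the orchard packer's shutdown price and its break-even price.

Shutdown price = ¥24; break-even price = ¥72

AVC = 105 - 18y + y^2; minimized at y = 9, giving min AVC = ¥24. That is the shutdown price.
ATC = 484/y + 105 - 18y + y^2. Setting dATC/dy = −484/y^2 − 18 + 2y = 0 gives y = 11 (since 2·11^3 − 18·11^2 = 484).
min ATC = 484/11 + 105 − 18·11 + 11^2 = ¥72. That is the break-even price.
For ¥24 ≤ P < ¥72 the firm produces at a loss; below ¥24 it shuts down.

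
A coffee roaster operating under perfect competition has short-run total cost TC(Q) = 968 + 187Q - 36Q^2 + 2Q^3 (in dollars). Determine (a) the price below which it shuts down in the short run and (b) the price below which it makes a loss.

Shutdown price = $25; break-even price = $121

Shutdown price = min AVC. AVC = 187 - 36Q + 2Q^2, with vertex at Q = 9 and minimum $25.
ATC = 968/Q + 187 - 36Q + 2Q^2. Setting dATC/dQ = −968/Q^2 − 36 + 4Q = 0 gives Q = 11 (since 4·11^3 − 36·11^2 = 968).
min ATC = 968/11 + 187 − 36·11 + 2·11^2 = $121. That is the break-even price.
Between these two prices the firm operates at a loss; above $121 it earns a profit.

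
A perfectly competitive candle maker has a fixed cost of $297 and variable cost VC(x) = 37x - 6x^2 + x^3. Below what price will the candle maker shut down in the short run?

Short-run supply begins at min AVC. From VC = 37x - 6x^2 + x^3, AVC = 37 - 6x + x^2.
dAVC/dx = -6 + 2x = 0 gives x = 3. min AVC = 37 - 6·3 + 3^2 = 28.
For P < $28 the firm produces nothing.

$28 per unit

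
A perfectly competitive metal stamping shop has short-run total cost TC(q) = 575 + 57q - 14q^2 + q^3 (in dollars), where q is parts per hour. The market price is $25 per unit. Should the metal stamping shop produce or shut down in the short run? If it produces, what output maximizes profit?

Produce at q = 8

Variable cost is VC = 57q - 14q^2 + q^3, so AVC = VC/q = 57 - 14q + q^2 and MC = dTC/dq = 57 - 28q + 3q^2.
AVC is minimized where dAVC/dq = -14 + 2q = 0, at q = 7; min AVC = 57 - 14·7 + 7^2 = $8.
Since P = $25 ≥ min AVC = $8, price covers variable cost and the firm should produce.
Set P = MC: 25 = 57 - 28q + 3q^2 → 32 - 28q + 3q^2 = 0. The roots are q = 4/3 and q = 8; the profit-maximizing output is on the rising part of MC, so q* = 8.
Check: AVC at q = 8 is $9 ≤ P, so revenue covers variable cost.
Profit = P·q − TC = 25·8 − 647 = -$447, a loss, but smaller than the $575 fixed cost the firm would lose by shutting down.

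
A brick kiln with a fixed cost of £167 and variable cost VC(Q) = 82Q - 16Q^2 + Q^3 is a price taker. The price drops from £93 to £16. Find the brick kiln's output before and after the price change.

Output falls from 11 to 0 (the firm shuts down)

MC = 82 - 32Q + 3Q^2; the shutdown threshold is min AVC = £18 (at Q = 8).
With P = £93 above the shutdown price, P = MC gives Q = 11.
At P = £16 < min AVC = £18, price no longer covers variable cost at any output, so the firm shuts down: Q = 0.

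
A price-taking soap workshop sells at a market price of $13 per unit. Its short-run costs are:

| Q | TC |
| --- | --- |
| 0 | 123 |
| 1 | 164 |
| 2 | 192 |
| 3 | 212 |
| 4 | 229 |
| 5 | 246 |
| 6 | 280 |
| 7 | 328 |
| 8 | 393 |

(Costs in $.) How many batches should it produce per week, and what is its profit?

Profit at each row (π = 13Q − TC): Q=0: -123; Q=1: -151; Q=2: -166; Q=3: -173; Q=4: -177; Q=5: -181; Q=6: -202; Q=7: -237; Q=8: -289.
Profit is highest at Q = 0. Equivalently, the lowest AVC in the table is 123/5 ≈ $24.60 at Q = 5, and P = $13 falls below it — price never covers variable cost, so the firm shuts down and loses only its fixed cost.

Q = 0 (shut down); profit = -$123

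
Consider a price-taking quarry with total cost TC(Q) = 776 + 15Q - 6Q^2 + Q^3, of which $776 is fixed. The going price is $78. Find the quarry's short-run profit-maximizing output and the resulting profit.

Profit = -$384 at Q = 7

AVC = 15 - 6Q + Q^2; min AVC = $6 at Q = 3. Since P = $78 ≥ min AVC, the firm produces.
MC = 15 - 12Q + 3Q^2. Setting P = MC and taking the root on the rising branch gives Q* = 7.
TR = 78·7 = 546. TC = 776 + 154 = 930. Profit = 546 − 930 = -$384.
By producing, the firm covers all variable cost plus $392 of fixed cost; shutting down would lose the full $776.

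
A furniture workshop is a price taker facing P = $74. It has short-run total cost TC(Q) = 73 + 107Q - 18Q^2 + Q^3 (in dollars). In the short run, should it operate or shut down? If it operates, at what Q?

Produce at Q = 11

From TC, MC = TC'(Q) = 107 - 36Q + 3Q^2 and AVC = VC/Q = 107 - 18Q + Q^2.
AVC is minimized where dAVC/dQ = -18 + 2Q = 0, at Q = 9; min AVC = 107 - 18·9 + 9^2 = $26.
Since P = $74 ≥ min AVC = $26, price covers variable cost and the firm should produce.
Solving P = MC: 33 - 36Q + 3Q^2 = 0 ⇒ Q = 1 or 11. On the upward-sloping branch, Q* = 11.
Check: AVC at Q = 11 is $30 ≤ P, so revenue covers variable cost.
Profit = P·Q − TC = 74·11 − 403 = $411.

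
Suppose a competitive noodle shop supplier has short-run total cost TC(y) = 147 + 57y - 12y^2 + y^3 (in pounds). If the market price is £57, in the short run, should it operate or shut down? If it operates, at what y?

Strip out fixed cost: VC = 57y - 12y^2 + y^3. Then AVC = 57 - 12y + y^2 and MC = 57 - 24y + 3y^2.
AVC hits its minimum where MC = AVC, at y = 6, giving min AVC = 57 - 12·6 + 6^2 = £21.
P = £57 exceeds min AVC = £21, so the firm stays open.
P = MC gives -24y + 3y^2 = 0, with roots 0 and 8. Take the larger (rising MC): y* = 8.
Check: AVC at y = 8 is £25 ≤ P, so revenue covers variable cost.
Profit = P·y − TC = 57·8 − 347 = £109.

Produce at y = 8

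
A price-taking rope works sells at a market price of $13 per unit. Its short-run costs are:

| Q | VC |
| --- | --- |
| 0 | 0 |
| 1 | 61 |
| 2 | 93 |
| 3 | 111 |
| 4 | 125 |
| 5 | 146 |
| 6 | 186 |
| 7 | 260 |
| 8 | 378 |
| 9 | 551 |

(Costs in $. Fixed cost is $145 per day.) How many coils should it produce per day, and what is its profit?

Q = 0 (shut down); profit = -$145

Compute π = P·Q − TC at each output: Q=0: -145; Q=1: -193; Q=2: -212; Q=3: -217; Q=4: -218; Q=5: -226; Q=6: -253; Q=7: -314; Q=8: -419; Q=9: -579.
Profit is highest at Q = 0. Equivalently, the lowest AVC in the table is 146/5 ≈ $29.20 at Q = 5, and P = $13 falls below it — price never covers variable cost, so the firm shuts down and loses only its fixed cost.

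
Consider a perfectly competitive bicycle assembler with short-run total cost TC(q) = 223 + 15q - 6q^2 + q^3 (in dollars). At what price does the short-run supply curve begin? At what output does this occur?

The shutdown price is the minimum of AVC. VC = 15q - 6q^2 + q^3, so AVC = 15 - 6q + q^2.
dAVC/dq = -6 + 2q = 0 gives q = 3. min AVC = 15 - 6·3 + 3^2 = 6.
So the shutdown price is $6.

$6 per unit, at q = 3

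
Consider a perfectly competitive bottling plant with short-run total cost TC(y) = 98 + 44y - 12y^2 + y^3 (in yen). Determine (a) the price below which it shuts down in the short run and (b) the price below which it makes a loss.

Shutdown price = min AVC. AVC = 44 - 12y + y^2, with vertex at y = 6 and minimum ¥8.
ATC = 98/y + 44 - 12y + y^2. Setting dATC/dy = −98/y^2 − 12 + 2y = 0 gives y = 7 (since 2·7^3 − 12·7^2 = 98).
min ATC = 98/7 + 44 − 12·7 + 7^2 = ¥23. That is the break-even price.
Between these two prices the firm operates at a loss; above ¥23 it earns a profit.

Shutdown price = ¥8; break-even price = ¥23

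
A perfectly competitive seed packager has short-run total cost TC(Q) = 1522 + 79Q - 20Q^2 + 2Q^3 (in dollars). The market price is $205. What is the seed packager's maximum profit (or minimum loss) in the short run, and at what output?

AVC = 79 - 20Q + 2Q^2; min AVC = $29 at Q = 5. Since P = $205 ≥ min AVC, the firm produces.
MC = 79 - 40Q + 6Q^2. Setting P = MC and taking the root on the rising branch gives Q* = 9.
TR = 205·9 = 1845. TC = 1522 + 549 = 2071. Profit = 1845 − 2071 = -$226.
Shutting down would mean losing the fixed cost of $1522, so operating at a loss of $226 is better by $1296.

Profit = -$226 at Q = 9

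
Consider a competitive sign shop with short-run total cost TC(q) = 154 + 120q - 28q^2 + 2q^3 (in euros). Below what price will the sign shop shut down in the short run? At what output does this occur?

€22 per unit, at q = 7

The firm shuts down when price falls below the minimum of average variable cost. AVC = VC/q = 120 - 28q + 2q^2.
dAVC/dq = -28 + 4q = 0 gives q = 7. min AVC = 120 - 28·7 + 2·7^2 = 22.
The firm shuts down for any P below €22.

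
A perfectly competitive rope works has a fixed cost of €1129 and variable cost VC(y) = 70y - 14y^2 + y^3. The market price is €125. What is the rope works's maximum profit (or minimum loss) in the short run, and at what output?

AVC = 70 - 14y + y^2; min AVC = €21 at y = 7. Since P = €125 ≥ min AVC, the firm produces.
MC = 70 - 28y + 3y^2. Setting P = MC and taking the root on the rising branch gives y* = 11.
TR = 125·11 = 1375. TC = 1129 + 407 = 1536. Profit = 1375 − 1536 = -€161.
Shutting down would mean losing the fixed cost of €1129, so operating at a loss of €161 is better by €968.

Profit = -€161 at y = 11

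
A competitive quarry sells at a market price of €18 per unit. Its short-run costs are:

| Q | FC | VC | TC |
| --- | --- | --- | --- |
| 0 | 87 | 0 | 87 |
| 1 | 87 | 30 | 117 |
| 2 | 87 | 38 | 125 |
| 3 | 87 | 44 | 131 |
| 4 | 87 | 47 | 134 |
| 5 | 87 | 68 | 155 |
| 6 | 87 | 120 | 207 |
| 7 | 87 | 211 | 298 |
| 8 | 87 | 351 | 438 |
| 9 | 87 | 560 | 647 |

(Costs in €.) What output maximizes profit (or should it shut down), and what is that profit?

Profit at each row (π = 18Q − TC): Q=0: -87; Q=1: -99; Q=2: -89; Q=3: -77; Q=4: -62; Q=5: -65; Q=6: -99; Q=7: -172; Q=8: -294; Q=9: -485.
Profit is maximized at Q = 4. AVC there is 47/4 = €11.75 ≤ P, so producing beats shutting down (which would give -€87).

Q = 4; profit = -€62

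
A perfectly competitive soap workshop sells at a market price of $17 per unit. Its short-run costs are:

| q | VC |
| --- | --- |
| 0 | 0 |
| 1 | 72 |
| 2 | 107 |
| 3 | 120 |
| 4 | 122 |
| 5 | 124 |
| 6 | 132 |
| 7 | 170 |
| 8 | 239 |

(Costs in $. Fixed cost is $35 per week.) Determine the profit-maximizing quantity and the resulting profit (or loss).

q = 0 (shut down); profit = -$35

Compute π = P·q − TC at each output: q=0: -35; q=1: -90; q=2: -108; q=3: -104; q=4: -89; q=5: -74; q=6: -65; q=7: -86; q=8: -138.
Profit is highest at q = 0. Equivalently, the lowest AVC in the table is 132/6 ≈ $22 at q = 6, and P = $17 falls below it — price never covers variable cost, so the firm shuts down and loses only its fixed cost.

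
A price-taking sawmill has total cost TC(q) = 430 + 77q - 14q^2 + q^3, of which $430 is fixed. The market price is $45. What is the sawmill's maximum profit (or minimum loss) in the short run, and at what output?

Profit = -$302 at q = 8

AVC = 77 - 14q + q^2; min AVC = $28 at q = 7. Since P = $45 ≥ min AVC, the firm produces.
MC = 77 - 28q + 3q^2. Setting P = MC and taking the root on the rising branch gives q* = 8.
TR = 45·8 = 360. TC = 430 + 232 = 662. Profit = 360 − 662 = -$302.
By producing, the firm covers all variable cost plus $128 of fixed cost; shutting down would lose the full $430.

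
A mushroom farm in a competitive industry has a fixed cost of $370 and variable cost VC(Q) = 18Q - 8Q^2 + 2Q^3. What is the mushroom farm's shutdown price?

Short-run supply begins at min AVC. From VC = 18Q - 8Q^2 + 2Q^3, AVC = 18 - 8Q + 2Q^2.
dAVC/dQ = -8 + 4Q = 0 gives Q = 2. min AVC = 18 - 8·2 + 2·2^2 = 10.
The firm shuts down for any P below $10.

$10 per unit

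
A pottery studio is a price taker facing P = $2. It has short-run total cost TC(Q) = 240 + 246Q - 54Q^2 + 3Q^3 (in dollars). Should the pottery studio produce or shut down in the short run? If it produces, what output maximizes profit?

Shut down

Strip out fixed cost: VC = 246Q - 54Q^2 + 3Q^3. Then AVC = 246 - 54Q + 3Q^2 and MC = 246 - 108Q + 9Q^2.
AVC hits its minimum where MC = AVC, at Q = 9, giving min AVC = 246 - 54·9 + 3·9^2 = $3.
With P < min AVC ($2 < $3), every unit sold adds to the loss.
Shutting down limits the loss to fixed cost, $240.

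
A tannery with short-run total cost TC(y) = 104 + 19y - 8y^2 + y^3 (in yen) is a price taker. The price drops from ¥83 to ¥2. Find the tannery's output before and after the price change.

Output falls from 8 to 0 (the firm shuts down)

AVC = 19 - 8y + y^2, minimized at y = 4 where min AVC = ¥3. MC = 19 - 16y + 3y^2.
At P = ¥83 ≥ min AVC, set P = MC on the rising branch: y = 8.
At P = ¥2 < min AVC = ¥3, price no longer covers variable cost at any output, so the firm shuts down: y = 0.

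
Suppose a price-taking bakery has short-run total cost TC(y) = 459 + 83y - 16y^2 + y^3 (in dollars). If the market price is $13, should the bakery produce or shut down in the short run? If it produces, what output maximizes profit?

Shut down

From TC, MC = TC'(y) = 83 - 32y + 3y^2 and AVC = VC/y = 83 - 16y + y^2.
AVC hits its minimum where MC = AVC, at y = 8, giving min AVC = 83 - 16·8 + 8^2 = $19.
Since P = $13 < min AVC = $19, price fails to cover variable cost at any output.
The firm minimizes its loss by shutting down and losing only its fixed cost of $459.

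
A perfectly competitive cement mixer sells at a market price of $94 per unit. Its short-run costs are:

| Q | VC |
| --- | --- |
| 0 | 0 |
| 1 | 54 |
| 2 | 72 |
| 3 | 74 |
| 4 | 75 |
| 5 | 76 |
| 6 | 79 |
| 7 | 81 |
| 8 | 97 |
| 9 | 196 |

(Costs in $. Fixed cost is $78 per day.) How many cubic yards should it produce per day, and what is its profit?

Compute π = P·Q − TC at each output: Q=0: -78; Q=1: -38; Q=2: 38; Q=3: 130; Q=4: 223; Q=5: 316; Q=6: 407; Q=7: 499; Q=8: 577; Q=9: 572.
Profit is maximized at Q = 8. AVC there is 97/8 = $12.12 ≤ P, so producing beats shutting down (which would give -$78).

Q = 8; profit = $577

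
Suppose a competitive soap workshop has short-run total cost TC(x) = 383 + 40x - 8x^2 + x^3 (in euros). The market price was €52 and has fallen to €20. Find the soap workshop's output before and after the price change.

AVC = 40 - 8x + x^2, minimized at x = 4 where min AVC = €24. MC = 40 - 16x + 3x^2.
With P = €52 above the shutdown price, P = MC gives x = 6.
At P = €20 < min AVC = €24, price no longer covers variable cost at any output, so the firm shuts down: x = 0.

Output falls from 6 to 0 (the firm shuts down)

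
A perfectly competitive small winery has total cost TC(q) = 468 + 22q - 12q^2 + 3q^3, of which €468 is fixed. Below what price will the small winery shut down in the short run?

Short-run supply begins at min AVC. From VC = 22q - 12q^2 + 3q^3, AVC = 22 - 12q + 3q^2.
At the minimum of AVC, MC = AVC. MC = 22 - 24q + 9q^2; setting MC = AVC gives 6q^2 - 12q = 0, so q = 2. min AVC = 10.
The firm shuts down for any P below €10.

€10 per unit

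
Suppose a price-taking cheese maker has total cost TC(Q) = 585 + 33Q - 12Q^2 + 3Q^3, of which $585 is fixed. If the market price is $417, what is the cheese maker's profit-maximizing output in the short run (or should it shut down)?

Produce at Q = 8

Variable cost is VC = 33Q - 12Q^2 + 3Q^3, so AVC = VC/Q = 33 - 12Q + 3Q^2 and MC = dTC/dQ = 33 - 24Q + 9Q^2.
The AVC parabola has its vertex at Q = 12/6 = 2, where AVC = 33 - 12·2 + 3·2^2 = $21.
Since P = $417 ≥ min AVC = $21, price covers variable cost and the firm should produce.
Set P = MC: 417 = 33 - 24Q + 9Q^2 → -384 - 24Q + 9Q^2 = 0. The roots are Q = -16/3 and Q = 8; the profit-maximizing output is on the rising part of MC, so Q* = 8.
Check: AVC at Q = 8 is $129 ≤ P, so revenue covers variable cost.
Profit = P·Q − TC = 417·8 − 1617 = $1719.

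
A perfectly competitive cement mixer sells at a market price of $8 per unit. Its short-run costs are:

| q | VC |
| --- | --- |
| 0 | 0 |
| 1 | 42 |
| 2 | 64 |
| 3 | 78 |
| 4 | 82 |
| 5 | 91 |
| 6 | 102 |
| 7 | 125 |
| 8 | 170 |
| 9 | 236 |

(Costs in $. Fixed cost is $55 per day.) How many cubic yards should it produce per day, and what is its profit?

q = 0 (shut down); profit = -$55

Tabulate TR − TC: q=0: -55; q=1: -89; q=2: -103; q=3: -109; q=4: -105; q=5: -106; q=6: -109; q=7: -124; q=8: -161; q=9: -219.
Profit is highest at q = 0. Equivalently, the lowest AVC in the table is 102/6 ≈ $17 at q = 6, and P = $8 falls below it — price never covers variable cost, so the firm shuts down and loses only its fixed cost.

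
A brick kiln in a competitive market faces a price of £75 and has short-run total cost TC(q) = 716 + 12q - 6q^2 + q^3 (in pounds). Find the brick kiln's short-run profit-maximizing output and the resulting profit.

Profit = -£324 at q = 7

AVC = 12 - 6q + q^2; min AVC = £3 at q = 3. Since P = £75 ≥ min AVC, the firm produces.
With MC = 12 - 12q + 3q^2, P = MC on the upward-sloping part at q* = 7.
TR = 75·7 = 525. TC = 716 + 133 = 849. Profit = 525 − 849 = -£324.
That loss of £324 beats the £716 the firm would lose by shutting down; producing recovers £392 of fixed cost.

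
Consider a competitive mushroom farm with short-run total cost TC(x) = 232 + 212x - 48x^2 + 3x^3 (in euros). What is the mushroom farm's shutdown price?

€20 per unit

The firm shuts down when price falls below the minimum of average variable cost. AVC = VC/x = 212 - 48x + 3x^2.
dAVC/dx = -48 + 6x = 0 gives x = 8. min AVC = 212 - 48·8 + 3·8^2 = 20.
For P < €20 the firm produces nothing.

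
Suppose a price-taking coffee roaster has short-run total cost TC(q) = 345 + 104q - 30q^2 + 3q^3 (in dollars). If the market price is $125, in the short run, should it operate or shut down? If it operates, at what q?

Variable cost is VC = 104q - 30q^2 + 3q^3, so AVC = VC/q = 104 - 30q + 3q^2 and MC = dTC/dq = 104 - 60q + 9q^2.
The AVC parabola has its vertex at q = 30/6 = 5, where AVC = 104 - 30·5 + 3·5^2 = $29.
P = $125 exceeds min AVC = $29, so the firm stays open.
Set P = MC: 125 = 104 - 60q + 9q^2 → -21 - 60q + 9q^2 = 0. The roots are q = -1/3 and q = 7; the profit-maximizing output is on the rising part of MC, so q* = 7.
Check: AVC at q = 7 is $41 ≤ P, so revenue covers variable cost.
Profit = P·q − TC = 125·7 − 632 = $243.

Produce at q = 7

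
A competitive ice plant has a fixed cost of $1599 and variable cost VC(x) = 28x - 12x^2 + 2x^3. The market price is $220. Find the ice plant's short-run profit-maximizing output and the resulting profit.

Profit = -$319 at x = 8

AVC = 28 - 12x + 2x^2; min AVC = $10 at x = 3. Since P = $220 ≥ min AVC, the firm produces.
With MC = 28 - 24x + 6x^2, P = MC on the upward-sloping part at x* = 8.
TR = 220·8 = 1760. TC = 1599 + 480 = 2079. Profit = 1760 − 2079 = -$319.
Shutting down would mean losing the fixed cost of $1599, so operating at a loss of $319 is better by $1280.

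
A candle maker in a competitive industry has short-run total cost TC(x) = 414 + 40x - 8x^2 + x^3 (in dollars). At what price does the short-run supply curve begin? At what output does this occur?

$24 per unit, at x = 4

Short-run supply begins at min AVC. From VC = 40x - 8x^2 + x^3, AVC = 40 - 8x + x^2.
At the minimum of AVC, MC = AVC. MC = 40 - 16x + 3x^2; setting MC = AVC gives 2x^2 - 8x = 0, so x = 4. min AVC = 24.
For P < $24 the firm produces nothing.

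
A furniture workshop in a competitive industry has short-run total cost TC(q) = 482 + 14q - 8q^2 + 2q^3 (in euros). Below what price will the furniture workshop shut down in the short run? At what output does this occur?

€6 per unit, at q = 2

Short-run supply begins at min AVC. From VC = 14q - 8q^2 + 2q^3, AVC = 14 - 8q + 2q^2.
dAVC/dq = -8 + 4q = 0 gives q = 2. min AVC = 14 - 8·2 + 2·2^2 = 6.
So the shutdown price is €6.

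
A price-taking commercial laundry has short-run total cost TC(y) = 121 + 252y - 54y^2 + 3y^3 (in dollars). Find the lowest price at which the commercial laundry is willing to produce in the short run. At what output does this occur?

$9 per unit, at y = 9

The shutdown price is the minimum of AVC. VC = 252y - 54y^2 + 3y^3, so AVC = 252 - 54y + 3y^2.
dAVC/dy = -54 + 6y = 0 gives y = 9. min AVC = 252 - 54·9 + 3·9^2 = 9.
So the shutdown price is $9.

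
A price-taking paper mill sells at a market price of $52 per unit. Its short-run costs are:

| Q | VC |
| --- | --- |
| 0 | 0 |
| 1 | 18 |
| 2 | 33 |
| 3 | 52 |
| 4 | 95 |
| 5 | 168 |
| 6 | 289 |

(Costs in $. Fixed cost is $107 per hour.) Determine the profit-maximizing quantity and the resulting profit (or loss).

Compute π = P·Q − TC at each output: Q=0: -107; Q=1: -73; Q=2: -36; Q=3: -3; Q=4: 6; Q=5: -15; Q=6: -84.
Profit is maximized at Q = 4. AVC there is 95/4 = $23.75 ≤ P, so producing beats shutting down (which would give -$107).

Q = 4; profit = $6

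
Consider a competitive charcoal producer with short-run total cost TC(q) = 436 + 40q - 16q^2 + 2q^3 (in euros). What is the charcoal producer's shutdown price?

€8 per unit

The firm shuts down when price falls below the minimum of average variable cost. AVC = VC/q = 40 - 16q + 2q^2.
dAVC/dq = -16 + 4q = 0 gives q = 4. min AVC = 40 - 16·4 + 2·4^2 = 8.
So the shutdown price is €8.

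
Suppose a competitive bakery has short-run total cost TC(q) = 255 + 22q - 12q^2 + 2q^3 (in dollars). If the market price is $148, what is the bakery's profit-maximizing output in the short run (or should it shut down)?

Variable cost is VC = 22q - 12q^2 + 2q^3, so AVC = VC/q = 22 - 12q + 2q^2 and MC = dTC/dq = 22 - 24q + 6q^2.
AVC hits its minimum where MC = AVC, at q = 3, giving min AVC = 22 - 12·3 + 2·3^2 = $4.
Because $148 ≥ $4, revenue can cover variable cost; the firm operates.
Set P = MC: 148 = 22 - 24q + 6q^2 → -126 - 24q + 6q^2 = 0. The roots are q = -3 and q = 7; the profit-maximizing output is on the rising part of MC, so q* = 7.
Check: AVC at q = 7 is $36 ≤ P, so revenue covers variable cost.
Profit = P·q − TC = 148·7 − 507 = $529.

Produce at q = 7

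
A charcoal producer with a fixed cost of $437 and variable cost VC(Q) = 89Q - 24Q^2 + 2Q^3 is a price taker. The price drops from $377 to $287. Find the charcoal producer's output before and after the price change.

MC = 89 - 48Q + 6Q^2; the shutdown threshold is min AVC = $17 (at Q = 6).
At P = $377 ≥ min AVC, set P = MC on the rising branch: Q = 12.
At P = $287 ≥ min AVC, set P = MC: Q = 11. The firm stays open but cuts output.

Output falls from 12 to 11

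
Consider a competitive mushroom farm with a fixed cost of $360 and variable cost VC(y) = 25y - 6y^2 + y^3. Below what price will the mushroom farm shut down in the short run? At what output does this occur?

$16 per unit, at y = 3

Short-run supply begins at min AVC. From VC = 25y - 6y^2 + y^3, AVC = 25 - 6y + y^2.
At the minimum of AVC, MC = AVC. MC = 25 - 12y + 3y^2; setting MC = AVC gives 2y^2 - 6y = 0, so y = 3. min AVC = 16.
So the shutdown price is $16.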